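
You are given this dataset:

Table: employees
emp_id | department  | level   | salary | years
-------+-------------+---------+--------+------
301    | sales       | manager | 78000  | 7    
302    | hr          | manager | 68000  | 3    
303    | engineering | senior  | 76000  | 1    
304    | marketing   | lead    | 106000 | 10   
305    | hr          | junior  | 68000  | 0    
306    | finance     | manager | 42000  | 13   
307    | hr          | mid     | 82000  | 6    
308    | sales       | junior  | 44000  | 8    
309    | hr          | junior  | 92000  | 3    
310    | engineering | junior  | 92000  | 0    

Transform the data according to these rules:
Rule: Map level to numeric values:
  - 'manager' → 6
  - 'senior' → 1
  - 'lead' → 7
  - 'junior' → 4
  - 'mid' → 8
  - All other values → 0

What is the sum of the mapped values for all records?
50

Step 1: Apply mapping to each record
Step 2: Count by status:
  'manager': 3 records × 6 = 18
  'senior': 1 records × 1 = 1
  'lead': 1 records × 7 = 7
  'junior': 4 records × 4 = 16
  'mid': 1 records × 8 = 8
Step 3: Sum all mapped values = 50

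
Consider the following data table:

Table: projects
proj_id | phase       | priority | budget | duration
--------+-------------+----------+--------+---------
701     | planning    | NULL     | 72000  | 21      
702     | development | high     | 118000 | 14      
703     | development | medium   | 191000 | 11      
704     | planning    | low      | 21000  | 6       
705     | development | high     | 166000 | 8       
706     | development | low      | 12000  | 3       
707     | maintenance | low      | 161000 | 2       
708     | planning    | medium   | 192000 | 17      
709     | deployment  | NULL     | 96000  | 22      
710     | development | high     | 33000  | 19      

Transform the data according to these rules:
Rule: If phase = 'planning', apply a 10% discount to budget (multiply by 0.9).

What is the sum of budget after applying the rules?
1033500.0

Step 1: Records with phase = 'planning' have total budget = 285000
Step 2: Apply multiplier: 285000 × 0.9 = 256500.0
Step 3: Other records total: 777000
Step 4: Final sum = 256500.0 + 777000 = 1033500.0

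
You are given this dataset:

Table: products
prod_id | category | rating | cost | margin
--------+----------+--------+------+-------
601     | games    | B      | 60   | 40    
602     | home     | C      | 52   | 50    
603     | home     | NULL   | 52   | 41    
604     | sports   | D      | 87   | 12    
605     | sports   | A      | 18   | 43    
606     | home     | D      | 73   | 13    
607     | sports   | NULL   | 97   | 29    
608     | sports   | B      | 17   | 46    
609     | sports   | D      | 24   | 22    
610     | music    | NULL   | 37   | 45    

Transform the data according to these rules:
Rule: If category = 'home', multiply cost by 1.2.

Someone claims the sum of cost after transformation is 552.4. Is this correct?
Yes, the result is correct.

Step 1: Calculate the correct sum after transformation
Step 2: Apply multiplier 1.2 to records where category = 'home'
Step 3: Correct result = 552.4
Step 4: Claimed result = 552.4
Step 5: 552.4 = 552.4 ✓
Conclusion: The claimed result is correct.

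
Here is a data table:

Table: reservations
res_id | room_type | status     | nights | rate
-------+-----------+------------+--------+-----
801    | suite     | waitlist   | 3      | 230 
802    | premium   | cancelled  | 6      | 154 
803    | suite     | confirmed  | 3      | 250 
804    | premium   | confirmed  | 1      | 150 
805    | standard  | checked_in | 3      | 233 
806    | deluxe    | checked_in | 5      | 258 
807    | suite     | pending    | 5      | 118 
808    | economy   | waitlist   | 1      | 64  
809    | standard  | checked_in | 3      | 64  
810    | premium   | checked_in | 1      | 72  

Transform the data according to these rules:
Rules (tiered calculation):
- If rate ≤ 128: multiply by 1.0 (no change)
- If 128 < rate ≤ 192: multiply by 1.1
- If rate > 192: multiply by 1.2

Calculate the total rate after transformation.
1817.6

Step 1: Tier 1 (rate ≤ 128): 4 records, sum = 318 × 1.0 = 318.0
Step 2: Tier 2 (128 < rate ≤ 192): 2 records, sum = 304 × 1.1 = 334.4
Step 3: Tier 3 (rate > 192): 4 records, sum = 971 × 1.2 = 1165.2
Step 4: Final sum = 318.0 + 334.4 + 1165.2 = 1817.6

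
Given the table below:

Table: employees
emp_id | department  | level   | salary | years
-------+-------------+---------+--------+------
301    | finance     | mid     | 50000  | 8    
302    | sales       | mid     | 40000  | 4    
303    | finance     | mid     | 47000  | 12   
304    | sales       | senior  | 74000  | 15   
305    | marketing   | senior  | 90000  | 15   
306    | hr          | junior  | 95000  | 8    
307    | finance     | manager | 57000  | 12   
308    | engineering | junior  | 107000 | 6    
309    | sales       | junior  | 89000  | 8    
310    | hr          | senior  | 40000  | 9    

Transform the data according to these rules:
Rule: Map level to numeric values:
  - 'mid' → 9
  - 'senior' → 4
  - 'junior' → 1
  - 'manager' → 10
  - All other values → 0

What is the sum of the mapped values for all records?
52

Step 1: Apply mapping to each record
Step 2: Count by status:
  'mid': 3 records × 9 = 27
  'senior': 3 records × 4 = 12
  'junior': 3 records × 1 = 3
  'manager': 1 records × 10 = 10
Step 3: Sum all mapped values = 52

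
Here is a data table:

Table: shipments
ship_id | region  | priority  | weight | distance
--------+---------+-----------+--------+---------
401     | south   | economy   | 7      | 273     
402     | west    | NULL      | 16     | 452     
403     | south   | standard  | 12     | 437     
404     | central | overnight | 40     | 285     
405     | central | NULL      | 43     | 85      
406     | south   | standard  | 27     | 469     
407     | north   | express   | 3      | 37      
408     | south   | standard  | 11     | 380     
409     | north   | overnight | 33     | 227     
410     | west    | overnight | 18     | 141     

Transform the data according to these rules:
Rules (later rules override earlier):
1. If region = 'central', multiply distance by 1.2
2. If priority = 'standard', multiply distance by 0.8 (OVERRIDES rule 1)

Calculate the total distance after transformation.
2602.8

Step 1: Rule 2 takes priority for records with priority = 'standard'
  - 3 records: 1286 × 0.8 = 1028.8
Step 2: Rule 1 applies to remaining records with region = 'central'
  - 2 records: 370 × 1.2 = 444.0
Step 3: Other records unchanged: 1130
Step 4: Final sum = 1028.8 + 444.0 + 1130 = 2602.8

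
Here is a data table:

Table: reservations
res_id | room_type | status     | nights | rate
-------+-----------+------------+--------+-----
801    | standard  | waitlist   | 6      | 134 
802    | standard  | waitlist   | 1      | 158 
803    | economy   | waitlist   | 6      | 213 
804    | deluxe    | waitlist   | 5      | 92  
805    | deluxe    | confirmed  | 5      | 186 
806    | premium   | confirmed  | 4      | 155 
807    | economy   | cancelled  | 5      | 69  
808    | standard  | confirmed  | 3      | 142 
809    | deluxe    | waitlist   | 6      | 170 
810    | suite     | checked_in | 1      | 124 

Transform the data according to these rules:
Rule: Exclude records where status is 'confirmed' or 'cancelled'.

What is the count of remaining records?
6

Step 1: Count records to exclude
  - 3 (confirmed) + 1 (cancelled) = 4 records
Step 2: Total records: 10
Step 3: Remaining = 10 - 4 = 6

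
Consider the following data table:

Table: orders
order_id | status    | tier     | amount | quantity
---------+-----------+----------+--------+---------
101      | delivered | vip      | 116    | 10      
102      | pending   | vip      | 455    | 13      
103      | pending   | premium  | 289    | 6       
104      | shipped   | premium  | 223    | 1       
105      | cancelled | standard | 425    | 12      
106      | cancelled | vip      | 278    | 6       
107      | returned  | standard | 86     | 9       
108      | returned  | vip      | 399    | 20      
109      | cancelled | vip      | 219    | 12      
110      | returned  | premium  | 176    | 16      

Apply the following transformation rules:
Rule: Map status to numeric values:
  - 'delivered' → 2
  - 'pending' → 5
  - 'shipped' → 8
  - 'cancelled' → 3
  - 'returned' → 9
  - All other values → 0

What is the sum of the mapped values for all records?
56

Step 1: Apply mapping to each record
Step 2: Count by status:
  'delivered': 1 records × 2 = 2
  'pending': 2 records × 5 = 10
  'shipped': 1 records × 8 = 8
  'cancelled': 3 records × 3 = 9
  'returned': 3 records × 9 = 27
Step 3: Sum all mapped values = 56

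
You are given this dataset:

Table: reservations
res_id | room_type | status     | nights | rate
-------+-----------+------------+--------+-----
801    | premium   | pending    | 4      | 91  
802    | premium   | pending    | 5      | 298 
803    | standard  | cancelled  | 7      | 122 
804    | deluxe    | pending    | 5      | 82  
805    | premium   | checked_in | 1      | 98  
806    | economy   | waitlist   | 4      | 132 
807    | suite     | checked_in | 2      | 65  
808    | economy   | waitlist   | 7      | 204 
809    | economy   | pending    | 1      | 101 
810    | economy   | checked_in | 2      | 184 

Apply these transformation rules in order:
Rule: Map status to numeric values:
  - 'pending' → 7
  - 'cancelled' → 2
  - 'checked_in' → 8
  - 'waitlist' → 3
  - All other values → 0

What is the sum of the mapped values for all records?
60

Step 1: Apply mapping to each record
Step 2: Count by status:
  'pending': 4 records × 7 = 28
  'cancelled': 1 records × 2 = 2
  'checked_in': 3 records × 8 = 24
  'waitlist': 2 records × 3 = 6
Step 3: Sum all mapped values = 60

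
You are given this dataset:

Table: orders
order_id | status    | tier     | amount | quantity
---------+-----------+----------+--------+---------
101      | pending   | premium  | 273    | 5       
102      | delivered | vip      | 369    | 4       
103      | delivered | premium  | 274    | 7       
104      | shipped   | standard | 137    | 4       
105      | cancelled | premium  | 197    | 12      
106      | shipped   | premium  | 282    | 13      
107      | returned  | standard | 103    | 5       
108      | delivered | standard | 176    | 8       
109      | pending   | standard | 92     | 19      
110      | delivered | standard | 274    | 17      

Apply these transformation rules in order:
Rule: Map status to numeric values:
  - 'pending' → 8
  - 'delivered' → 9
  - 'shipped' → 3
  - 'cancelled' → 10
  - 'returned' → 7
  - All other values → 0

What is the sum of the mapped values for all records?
75

Step 1: Apply mapping to each record
Step 2: Count by status:
  'pending': 2 records × 8 = 16
  'delivered': 4 records × 9 = 36
  'shipped': 2 records × 3 = 6
  'cancelled': 1 records × 10 = 10
  'returned': 1 records × 7 = 7
Step 3: Sum all mapped values = 75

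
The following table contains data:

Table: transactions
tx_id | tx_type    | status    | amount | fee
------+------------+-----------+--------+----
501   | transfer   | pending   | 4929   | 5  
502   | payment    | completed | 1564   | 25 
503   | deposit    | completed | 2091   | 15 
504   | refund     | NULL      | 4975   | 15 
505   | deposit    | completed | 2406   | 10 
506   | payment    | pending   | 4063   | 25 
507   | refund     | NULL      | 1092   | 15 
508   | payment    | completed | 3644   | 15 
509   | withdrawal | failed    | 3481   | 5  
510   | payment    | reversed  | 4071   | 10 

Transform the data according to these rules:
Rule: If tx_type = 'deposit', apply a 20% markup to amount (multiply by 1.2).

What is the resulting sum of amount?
33215.4

Step 1: Records with tx_type = 'deposit' have total amount = 4497
Step 2: Apply multiplier: 4497 × 1.2 = 5396.4
Step 3: Other records total: 27819
Step 4: Final sum = 5396.4 + 27819 = 33215.4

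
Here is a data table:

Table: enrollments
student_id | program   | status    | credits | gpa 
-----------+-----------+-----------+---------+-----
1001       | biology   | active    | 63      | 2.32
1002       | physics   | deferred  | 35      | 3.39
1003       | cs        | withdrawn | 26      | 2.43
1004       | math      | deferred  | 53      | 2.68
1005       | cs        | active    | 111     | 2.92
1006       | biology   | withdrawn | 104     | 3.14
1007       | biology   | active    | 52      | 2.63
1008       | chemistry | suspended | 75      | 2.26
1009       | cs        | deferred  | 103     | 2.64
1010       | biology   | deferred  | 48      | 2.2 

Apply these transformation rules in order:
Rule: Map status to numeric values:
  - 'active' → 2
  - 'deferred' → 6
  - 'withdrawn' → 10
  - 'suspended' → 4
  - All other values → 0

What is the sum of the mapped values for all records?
54

Step 1: Apply mapping to each record
Step 2: Count by status:
  'active': 3 records × 2 = 6
  'deferred': 4 records × 6 = 24
  'withdrawn': 2 records × 10 = 20
  'suspended': 1 records × 4 = 4
Step 3: Sum all mapped values = 54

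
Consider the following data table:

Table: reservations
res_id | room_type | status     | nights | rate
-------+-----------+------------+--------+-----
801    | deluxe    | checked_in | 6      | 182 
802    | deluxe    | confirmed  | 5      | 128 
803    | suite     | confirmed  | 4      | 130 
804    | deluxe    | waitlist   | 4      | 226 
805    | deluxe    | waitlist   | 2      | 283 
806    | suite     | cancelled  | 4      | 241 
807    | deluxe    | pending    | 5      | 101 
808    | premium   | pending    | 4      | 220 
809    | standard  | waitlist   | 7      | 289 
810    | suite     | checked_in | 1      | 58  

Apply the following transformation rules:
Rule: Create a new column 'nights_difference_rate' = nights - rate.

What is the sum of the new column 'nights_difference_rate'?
-1816

Step 1: For each record, compute nights - rate
Example calculations:
  6 - 182 = -176
  5 - 128 = -123
  4 - 130 = -126
  ...
Step 2: Sum all derived values
Step 3: Total = -1816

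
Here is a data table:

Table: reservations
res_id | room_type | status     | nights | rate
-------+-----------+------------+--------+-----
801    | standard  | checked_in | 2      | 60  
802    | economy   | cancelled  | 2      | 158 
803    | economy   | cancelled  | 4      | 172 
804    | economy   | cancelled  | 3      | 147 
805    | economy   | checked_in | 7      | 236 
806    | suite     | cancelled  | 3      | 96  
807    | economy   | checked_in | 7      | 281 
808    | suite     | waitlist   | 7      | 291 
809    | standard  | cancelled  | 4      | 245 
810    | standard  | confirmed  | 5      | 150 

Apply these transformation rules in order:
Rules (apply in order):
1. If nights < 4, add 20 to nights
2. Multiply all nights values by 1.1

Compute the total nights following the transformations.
136.4

Step 1: Apply Rule 1 - Add 20 to records with nights < 4
  - 4 records affected: 10 + (4 × 20) = 90
  - Unaffected records: 34
  - Sum after Rule 1: 124
Step 2: Apply Rule 2 - Multiply all by 1.1
  - 124 × 1.1 = 136.4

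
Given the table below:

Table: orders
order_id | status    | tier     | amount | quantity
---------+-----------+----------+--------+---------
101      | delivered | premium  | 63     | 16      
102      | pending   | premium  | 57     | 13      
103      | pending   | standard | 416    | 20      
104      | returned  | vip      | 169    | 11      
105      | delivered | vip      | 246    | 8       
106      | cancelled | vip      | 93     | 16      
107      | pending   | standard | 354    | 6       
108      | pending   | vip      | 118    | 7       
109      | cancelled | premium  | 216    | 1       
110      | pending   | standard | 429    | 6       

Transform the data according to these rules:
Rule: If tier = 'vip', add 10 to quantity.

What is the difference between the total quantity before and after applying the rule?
40

Step 1: Original sum of quantity = 104
Step 2: 4 records have tier = 'vip'
Step 3: Each affected record changes by 10
Step 4: Total change = 4 × 10 = 40
Step 5: New sum = 104 + 40 = 144
Step 6: Difference = |144 - 104| = 40
        (Sum increased by 40)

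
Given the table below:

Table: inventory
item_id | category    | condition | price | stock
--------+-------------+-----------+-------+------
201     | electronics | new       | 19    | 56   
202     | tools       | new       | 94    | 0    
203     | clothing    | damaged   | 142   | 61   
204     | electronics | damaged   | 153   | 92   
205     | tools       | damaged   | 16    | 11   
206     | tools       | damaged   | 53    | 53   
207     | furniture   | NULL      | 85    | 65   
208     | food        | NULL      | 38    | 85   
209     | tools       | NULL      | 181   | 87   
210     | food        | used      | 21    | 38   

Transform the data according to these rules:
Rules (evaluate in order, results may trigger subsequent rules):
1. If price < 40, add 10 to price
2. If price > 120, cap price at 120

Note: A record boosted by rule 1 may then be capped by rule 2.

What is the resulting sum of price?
726

Step 1: Apply rule 1 to records with price < 40
  - 4 records get bonus of 10
  - Of these, 0 records then exceed 120 and get capped
Step 2: Apply rule 2 to records with price > 120
  - 3 records (original) are capped
Step 3: Calculate final sum = 726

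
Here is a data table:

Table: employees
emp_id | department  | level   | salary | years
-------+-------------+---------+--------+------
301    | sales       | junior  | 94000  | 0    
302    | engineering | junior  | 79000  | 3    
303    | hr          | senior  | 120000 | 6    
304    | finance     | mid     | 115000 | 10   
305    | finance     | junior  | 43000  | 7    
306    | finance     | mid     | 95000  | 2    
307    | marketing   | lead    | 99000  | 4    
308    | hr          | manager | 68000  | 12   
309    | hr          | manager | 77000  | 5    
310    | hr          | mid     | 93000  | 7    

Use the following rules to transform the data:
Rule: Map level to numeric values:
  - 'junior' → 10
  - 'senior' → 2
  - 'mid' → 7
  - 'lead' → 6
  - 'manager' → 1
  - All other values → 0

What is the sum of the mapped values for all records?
61

Step 1: Apply mapping to each record
Step 2: Count by status:
  'junior': 3 records × 10 = 30
  'senior': 1 records × 2 = 2
  'mid': 3 records × 7 = 21
  'lead': 1 records × 6 = 6
  'manager': 2 records × 1 = 2
Step 3: Sum all mapped values = 61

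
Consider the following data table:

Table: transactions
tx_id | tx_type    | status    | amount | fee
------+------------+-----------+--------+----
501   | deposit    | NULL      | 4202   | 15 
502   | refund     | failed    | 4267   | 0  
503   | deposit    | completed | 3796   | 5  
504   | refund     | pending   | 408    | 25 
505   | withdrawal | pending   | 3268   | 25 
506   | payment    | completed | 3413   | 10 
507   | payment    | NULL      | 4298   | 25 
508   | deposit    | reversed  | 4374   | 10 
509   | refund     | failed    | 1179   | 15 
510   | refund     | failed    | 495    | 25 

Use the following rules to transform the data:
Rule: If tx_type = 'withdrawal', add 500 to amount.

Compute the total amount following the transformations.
30200

Step 1: Count records where tx_type = 'withdrawal': 1
Step 2: Total bonus added: 1 × 500 = 500
Step 3: Original sum of amount: 29700
Step 4: Final sum = 29700 + 500 = 30200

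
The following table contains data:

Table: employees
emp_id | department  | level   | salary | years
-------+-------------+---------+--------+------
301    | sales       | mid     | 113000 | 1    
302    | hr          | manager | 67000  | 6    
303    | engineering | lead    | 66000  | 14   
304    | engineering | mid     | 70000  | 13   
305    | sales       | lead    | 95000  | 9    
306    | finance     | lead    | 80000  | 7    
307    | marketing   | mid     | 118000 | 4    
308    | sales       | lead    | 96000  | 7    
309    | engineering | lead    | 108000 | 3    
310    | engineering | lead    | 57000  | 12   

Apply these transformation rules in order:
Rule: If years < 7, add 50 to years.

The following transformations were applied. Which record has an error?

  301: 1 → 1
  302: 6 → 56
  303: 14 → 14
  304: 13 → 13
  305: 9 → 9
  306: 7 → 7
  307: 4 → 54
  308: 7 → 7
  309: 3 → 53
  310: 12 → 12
Record 301 has an error. The correct transformed value should be 51, not 1.

Step 1: Check each record against the rule
Step 2: Record 301 has years = 1
Step 3: Since 1 < 7, the bonus should have been applied
Step 4: Correct value = 51, but claimed value = 1
Conclusion: Record 301 has the error.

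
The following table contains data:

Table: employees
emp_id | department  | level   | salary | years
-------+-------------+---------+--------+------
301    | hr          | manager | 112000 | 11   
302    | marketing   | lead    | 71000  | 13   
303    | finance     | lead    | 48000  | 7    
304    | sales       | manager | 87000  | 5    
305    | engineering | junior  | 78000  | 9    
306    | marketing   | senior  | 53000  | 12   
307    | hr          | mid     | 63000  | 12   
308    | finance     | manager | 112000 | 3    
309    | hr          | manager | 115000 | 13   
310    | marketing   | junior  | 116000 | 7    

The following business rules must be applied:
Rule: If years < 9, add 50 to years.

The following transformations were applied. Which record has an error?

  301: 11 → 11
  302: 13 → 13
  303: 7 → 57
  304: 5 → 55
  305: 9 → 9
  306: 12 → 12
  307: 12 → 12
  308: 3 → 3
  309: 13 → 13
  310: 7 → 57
Record 308 has an error. The correct transformed value should be 53, not 3.

Step 1: Check each record against the rule
Step 2: Record 308 has years = 3
Step 3: Since 3 < 9, the bonus should have been applied
Step 4: Correct value = 53, but claimed value = 3
Conclusion: Record 308 has the error.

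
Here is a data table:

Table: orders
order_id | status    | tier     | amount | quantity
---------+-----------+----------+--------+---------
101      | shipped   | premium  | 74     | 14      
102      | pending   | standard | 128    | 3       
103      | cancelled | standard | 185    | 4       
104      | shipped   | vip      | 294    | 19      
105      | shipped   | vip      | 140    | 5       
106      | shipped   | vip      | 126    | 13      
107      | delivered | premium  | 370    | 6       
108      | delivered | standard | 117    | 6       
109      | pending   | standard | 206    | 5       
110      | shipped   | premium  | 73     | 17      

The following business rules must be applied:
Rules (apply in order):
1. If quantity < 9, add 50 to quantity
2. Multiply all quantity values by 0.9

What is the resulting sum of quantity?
352.8

Step 1: Apply Rule 1 - Add 50 to records with quantity < 9
  - 6 records affected: 29 + (6 × 50) = 329
  - Unaffected records: 63
  - Sum after Rule 1: 392
Step 2: Apply Rule 2 - Multiply all by 0.9
  - 392 × 0.9 = 352.8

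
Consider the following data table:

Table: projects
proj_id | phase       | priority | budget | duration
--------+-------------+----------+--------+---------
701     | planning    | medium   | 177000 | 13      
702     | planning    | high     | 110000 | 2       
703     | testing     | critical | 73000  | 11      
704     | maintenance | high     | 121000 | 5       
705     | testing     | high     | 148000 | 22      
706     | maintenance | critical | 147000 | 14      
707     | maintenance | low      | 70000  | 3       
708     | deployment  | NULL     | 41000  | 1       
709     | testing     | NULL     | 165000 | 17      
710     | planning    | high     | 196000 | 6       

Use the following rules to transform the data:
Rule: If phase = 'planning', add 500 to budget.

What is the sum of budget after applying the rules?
1249500

Step 1: Count records where phase = 'planning': 3
Step 2: Total bonus added: 3 × 500 = 1500
Step 3: Original sum of budget: 1248000
Step 4: Final sum = 1248000 + 1500 = 1249500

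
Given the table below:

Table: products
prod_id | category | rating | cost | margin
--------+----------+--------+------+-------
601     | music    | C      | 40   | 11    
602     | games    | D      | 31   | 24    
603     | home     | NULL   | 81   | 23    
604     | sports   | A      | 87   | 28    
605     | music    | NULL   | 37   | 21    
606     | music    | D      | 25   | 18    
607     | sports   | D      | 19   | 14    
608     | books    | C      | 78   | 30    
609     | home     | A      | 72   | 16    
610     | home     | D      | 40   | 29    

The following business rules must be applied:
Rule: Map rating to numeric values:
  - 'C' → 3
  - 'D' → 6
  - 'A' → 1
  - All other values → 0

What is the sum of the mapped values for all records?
32

Step 1: Apply mapping to each record
Step 2: Count by status:
  'C': 2 records × 3 = 6
  'D': 4 records × 6 = 24
  'A': 2 records × 1 = 2
Step 3: Sum all mapped values = 32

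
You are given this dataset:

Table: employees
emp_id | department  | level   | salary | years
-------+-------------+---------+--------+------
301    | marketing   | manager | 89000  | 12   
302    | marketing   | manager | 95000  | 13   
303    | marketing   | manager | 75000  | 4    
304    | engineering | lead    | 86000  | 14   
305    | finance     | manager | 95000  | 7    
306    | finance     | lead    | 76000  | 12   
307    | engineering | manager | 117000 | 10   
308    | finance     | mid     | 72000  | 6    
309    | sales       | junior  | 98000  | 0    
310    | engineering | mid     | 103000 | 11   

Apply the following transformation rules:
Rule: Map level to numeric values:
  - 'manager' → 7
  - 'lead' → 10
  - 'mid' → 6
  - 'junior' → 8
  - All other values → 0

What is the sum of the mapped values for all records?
75

Step 1: Apply mapping to each record
Step 2: Count by status:
  'manager': 5 records × 7 = 35
  'lead': 2 records × 10 = 20
  'mid': 2 records × 6 = 12
  'junior': 1 records × 8 = 8
Step 3: Sum all mapped values = 75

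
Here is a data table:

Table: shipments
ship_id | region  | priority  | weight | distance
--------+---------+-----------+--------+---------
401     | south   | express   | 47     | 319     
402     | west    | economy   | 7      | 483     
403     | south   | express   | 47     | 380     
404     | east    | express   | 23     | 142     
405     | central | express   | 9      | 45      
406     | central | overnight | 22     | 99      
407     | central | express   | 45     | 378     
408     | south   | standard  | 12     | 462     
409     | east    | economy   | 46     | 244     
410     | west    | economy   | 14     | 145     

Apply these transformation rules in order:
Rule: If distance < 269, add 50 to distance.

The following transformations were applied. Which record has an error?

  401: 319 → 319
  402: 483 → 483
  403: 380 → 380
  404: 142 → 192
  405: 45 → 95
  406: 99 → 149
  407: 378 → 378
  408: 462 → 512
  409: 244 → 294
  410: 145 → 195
Record 408 has an error. The correct transformed value should be 462, not 512.

Step 1: Check each record against the rule
Step 2: Record 408 has distance = 462
Step 3: Since 462 >= 269, the bonus should not have been applied
Step 4: Correct value = 462, but claimed value = 512
Conclusion: Record 408 has the error.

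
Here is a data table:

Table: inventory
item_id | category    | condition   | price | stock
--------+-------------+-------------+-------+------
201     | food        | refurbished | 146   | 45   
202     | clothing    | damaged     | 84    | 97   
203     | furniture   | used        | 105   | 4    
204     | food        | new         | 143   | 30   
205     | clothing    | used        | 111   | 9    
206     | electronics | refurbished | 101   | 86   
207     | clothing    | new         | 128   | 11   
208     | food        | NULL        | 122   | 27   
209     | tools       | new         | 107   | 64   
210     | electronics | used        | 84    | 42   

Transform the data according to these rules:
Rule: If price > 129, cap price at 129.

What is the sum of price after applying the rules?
1100

Step 1: 2 records have price > 129
Step 2: These records originally summed to 289
Step 3: After capping: 2 × 129 = 258
Step 4: Unaffected records sum: 842
Step 5: Final sum = 258 + 842 = 1100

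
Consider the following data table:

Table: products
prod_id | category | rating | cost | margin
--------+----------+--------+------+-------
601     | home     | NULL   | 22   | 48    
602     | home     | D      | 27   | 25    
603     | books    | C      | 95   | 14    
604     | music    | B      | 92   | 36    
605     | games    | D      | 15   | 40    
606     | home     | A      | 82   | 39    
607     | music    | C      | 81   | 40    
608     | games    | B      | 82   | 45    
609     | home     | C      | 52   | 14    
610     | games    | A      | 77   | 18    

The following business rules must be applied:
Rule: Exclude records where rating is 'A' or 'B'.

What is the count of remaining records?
6

Step 1: Count records to exclude
  - 2 (A) + 2 (B) = 4 records
Step 2: Total records: 10
Step 3: Remaining = 10 - 4 = 6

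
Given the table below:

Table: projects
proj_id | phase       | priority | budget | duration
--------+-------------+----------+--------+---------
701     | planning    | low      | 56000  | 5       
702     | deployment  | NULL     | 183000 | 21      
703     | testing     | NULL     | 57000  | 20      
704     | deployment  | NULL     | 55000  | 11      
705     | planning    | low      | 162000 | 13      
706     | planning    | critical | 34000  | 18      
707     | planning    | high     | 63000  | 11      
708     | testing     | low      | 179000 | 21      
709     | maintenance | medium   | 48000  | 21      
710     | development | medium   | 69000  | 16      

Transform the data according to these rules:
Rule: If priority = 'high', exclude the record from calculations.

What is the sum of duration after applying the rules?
146

Step 1: Identify records where priority = 'high'
Step 2: The excluded records sum to 11
Step 3: Original total duration = 157
Step 4: Remaining total = 157 - 11 = 146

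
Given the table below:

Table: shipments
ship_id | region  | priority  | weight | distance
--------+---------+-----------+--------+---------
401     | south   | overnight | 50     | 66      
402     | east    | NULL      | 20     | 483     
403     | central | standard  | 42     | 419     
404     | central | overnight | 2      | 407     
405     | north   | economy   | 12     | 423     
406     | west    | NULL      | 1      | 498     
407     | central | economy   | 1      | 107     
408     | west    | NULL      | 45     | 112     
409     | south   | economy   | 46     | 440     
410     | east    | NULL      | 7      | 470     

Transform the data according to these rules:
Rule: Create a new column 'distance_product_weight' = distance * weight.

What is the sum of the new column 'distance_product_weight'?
65623

Step 1: For each record, compute distance * weight
Example calculations:
  66 * 50 = 3300
  483 * 20 = 9660
  419 * 42 = 17598
  ...
Step 2: Sum all derived values
Step 3: Total = 65623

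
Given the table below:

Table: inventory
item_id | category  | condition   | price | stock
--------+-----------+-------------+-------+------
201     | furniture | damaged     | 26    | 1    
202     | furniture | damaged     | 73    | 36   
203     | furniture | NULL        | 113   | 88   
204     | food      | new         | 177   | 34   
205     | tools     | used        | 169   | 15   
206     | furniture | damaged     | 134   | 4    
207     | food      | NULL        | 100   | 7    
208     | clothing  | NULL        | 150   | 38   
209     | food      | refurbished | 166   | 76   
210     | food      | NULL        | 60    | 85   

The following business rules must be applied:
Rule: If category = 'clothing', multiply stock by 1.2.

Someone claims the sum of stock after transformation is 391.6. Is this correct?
Yes, the result is correct.

Step 1: Calculate the correct sum after transformation
Step 2: Apply multiplier 1.2 to records where category = 'clothing'
Step 3: Correct result = 391.6
Step 4: Claimed result = 391.6
Step 5: 391.6 = 391.6 ✓
Conclusion: The claimed result is correct.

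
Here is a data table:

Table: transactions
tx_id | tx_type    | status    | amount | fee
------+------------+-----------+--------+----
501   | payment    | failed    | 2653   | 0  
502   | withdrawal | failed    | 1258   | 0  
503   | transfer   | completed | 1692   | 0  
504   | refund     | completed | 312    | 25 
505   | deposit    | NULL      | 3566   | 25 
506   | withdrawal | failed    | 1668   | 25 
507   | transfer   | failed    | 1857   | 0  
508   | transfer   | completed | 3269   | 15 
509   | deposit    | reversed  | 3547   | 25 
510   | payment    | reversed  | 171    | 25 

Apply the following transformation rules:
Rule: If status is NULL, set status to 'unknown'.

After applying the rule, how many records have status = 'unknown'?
1

Step 1: Count records where status IS NULL
Step 2: Found 1 records with NULL status
Step 3: These records will have status set to 'unknown'
Step 4: Records already having status = 'unknown': 0
Step 5: Answer: 1 + 0 = 1 records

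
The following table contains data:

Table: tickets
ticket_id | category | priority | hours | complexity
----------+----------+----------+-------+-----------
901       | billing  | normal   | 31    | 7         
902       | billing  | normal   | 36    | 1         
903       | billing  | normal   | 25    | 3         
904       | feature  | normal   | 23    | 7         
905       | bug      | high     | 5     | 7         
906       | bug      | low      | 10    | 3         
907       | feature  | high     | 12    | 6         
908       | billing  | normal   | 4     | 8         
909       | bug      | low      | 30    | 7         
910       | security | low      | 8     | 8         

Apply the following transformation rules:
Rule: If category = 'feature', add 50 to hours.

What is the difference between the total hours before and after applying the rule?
100

Step 1: Original sum of hours = 184
Step 2: 2 records have category = 'feature'
Step 3: Each affected record changes by 50
Step 4: Total change = 2 × 50 = 100
Step 5: New sum = 184 + 100 = 284
Step 6: Difference = |284 - 184| = 100
        (Sum increased by 100)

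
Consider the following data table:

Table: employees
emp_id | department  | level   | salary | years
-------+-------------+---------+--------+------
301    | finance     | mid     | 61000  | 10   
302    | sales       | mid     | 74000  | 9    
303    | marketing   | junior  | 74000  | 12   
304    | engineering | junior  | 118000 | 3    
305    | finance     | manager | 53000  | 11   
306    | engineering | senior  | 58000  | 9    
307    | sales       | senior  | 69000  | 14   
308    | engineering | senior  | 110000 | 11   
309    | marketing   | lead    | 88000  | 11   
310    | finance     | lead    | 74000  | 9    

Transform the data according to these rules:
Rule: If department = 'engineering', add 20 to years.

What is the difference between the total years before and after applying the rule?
60

Step 1: Original sum of years = 99
Step 2: 3 records have department = 'engineering'
Step 3: Each affected record changes by 20
Step 4: Total change = 3 × 20 = 60
Step 5: New sum = 99 + 60 = 159
Step 6: Difference = |159 - 99| = 60
        (Sum increased by 60)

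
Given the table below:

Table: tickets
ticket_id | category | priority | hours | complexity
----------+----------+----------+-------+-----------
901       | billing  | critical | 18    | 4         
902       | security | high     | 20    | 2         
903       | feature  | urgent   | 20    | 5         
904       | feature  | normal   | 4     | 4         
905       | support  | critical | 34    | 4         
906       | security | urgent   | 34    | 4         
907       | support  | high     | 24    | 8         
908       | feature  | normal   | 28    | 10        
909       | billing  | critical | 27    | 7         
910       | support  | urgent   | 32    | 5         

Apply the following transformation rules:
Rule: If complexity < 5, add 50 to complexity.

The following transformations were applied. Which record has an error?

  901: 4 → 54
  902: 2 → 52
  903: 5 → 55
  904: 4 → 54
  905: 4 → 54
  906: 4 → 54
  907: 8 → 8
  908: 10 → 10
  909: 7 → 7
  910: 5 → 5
Record 903 has an error. The correct transformed value should be 5, not 55.

Step 1: Check each record against the rule
Step 2: Record 903 has complexity = 5
Step 3: Since 5 >= 5, the bonus should not have been applied
Step 4: Correct value = 5, but claimed value = 55
Conclusion: Record 903 has the error.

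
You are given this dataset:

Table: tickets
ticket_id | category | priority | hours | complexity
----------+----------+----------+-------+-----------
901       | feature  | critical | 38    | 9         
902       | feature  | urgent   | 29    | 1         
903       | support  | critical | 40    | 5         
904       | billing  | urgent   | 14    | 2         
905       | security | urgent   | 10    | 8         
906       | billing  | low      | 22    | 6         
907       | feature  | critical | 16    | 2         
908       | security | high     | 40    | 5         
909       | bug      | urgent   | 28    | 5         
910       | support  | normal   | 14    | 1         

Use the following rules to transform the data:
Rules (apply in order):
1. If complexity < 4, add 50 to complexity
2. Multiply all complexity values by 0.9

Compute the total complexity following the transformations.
219.6

Step 1: Apply Rule 1 - Add 50 to records with complexity < 4
  - 4 records affected: 6 + (4 × 50) = 206
  - Unaffected records: 38
  - Sum after Rule 1: 244
Step 2: Apply Rule 2 - Multiply all by 0.9
  - 244 × 0.9 = 219.6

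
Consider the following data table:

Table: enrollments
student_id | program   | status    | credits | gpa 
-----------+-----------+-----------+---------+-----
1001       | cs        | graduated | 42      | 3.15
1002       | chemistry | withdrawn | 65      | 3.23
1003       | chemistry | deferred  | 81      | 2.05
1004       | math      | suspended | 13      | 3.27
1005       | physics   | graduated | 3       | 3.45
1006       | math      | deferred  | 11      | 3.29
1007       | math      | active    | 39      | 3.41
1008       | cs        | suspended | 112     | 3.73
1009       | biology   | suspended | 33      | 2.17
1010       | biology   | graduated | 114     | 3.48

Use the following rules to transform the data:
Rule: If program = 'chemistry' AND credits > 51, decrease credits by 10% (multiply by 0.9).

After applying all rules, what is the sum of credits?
498.4

Step 1: Find records where program = 'chemistry' AND credits > 51
Step 2: 2 records match, summing to 146
Step 3: After multiplier: 146 × 0.9 = 131.4
Step 4: Unaffected records sum: 367
Step 5: Final sum = 131.4 + 367 = 498.4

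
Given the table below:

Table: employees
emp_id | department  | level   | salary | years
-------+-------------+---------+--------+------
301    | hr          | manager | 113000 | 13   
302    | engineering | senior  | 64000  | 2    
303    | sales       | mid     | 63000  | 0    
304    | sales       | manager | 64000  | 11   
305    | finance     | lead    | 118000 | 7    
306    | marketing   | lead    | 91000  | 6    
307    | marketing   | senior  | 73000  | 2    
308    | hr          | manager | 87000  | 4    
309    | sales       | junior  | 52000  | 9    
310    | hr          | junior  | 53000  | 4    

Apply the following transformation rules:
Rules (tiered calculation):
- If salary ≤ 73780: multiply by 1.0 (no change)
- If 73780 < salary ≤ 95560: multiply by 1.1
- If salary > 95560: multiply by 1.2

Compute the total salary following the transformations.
842000.0

Step 1: Tier 1 (salary ≤ 73780): 6 records, sum = 369000 × 1.0 = 369000.0
Step 2: Tier 2 (73780 < salary ≤ 95560): 2 records, sum = 178000 × 1.1 = 195800.0
Step 3: Tier 3 (salary > 95560): 2 records, sum = 231000 × 1.2 = 277200.0
Step 4: Final sum = 369000.0 + 195800.0 + 277200.0 = 842000.0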